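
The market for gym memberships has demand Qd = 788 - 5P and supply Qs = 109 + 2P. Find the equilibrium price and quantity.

P* = 97, Q* = 303

Set Qd = Qs: 788 - 5P = 109 + 2P.
679 = 7P, so P* = 97.
Q* = 788 − 5(97) = 303.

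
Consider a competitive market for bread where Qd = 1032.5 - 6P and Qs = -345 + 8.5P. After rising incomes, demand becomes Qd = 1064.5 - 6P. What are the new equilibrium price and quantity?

Original equilibrium: P* = 95, Q* = 462.5.
New equilibrium: 1064.5 - 6P = -345 + 8.5P, so 1409.5 = 14.5P and P' = 2819/29; Q' = 1064.5 − 6(2819/29) = 27913/58.

P' = 2819/29, Q' = 27913/58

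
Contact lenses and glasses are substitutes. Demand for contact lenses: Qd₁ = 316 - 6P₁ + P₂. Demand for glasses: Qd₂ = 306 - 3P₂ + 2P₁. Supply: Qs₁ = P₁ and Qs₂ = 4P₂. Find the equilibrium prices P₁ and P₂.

P₁ = 2518/47, P₂ = 2774/47

Market 1: 316 - 6P₁ + P₂ = P₁ → 7P₁ - P₂ = 316.
Market 2: 7P₂ - 2P₁ = 306.
Eliminating P₂: 7×(1) + 1×(2) gives 47P₁ = 2518, so P₁ = 2518/47.
Back-substitute into (2): P₂ = (306 + 2×2518/47) / 7 = 2774/47.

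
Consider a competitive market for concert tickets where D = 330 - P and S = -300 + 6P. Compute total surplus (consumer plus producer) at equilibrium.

Equilibrium: 330 - P = -300 + 6P gives P* = 90, Q* = 240.
Demand choke price: P = 330; supply starts at P = 50.
CS = ½(330 − 90)(240) = 28800; PS = ½(90 − 50)(240) = 4800.

Total surplus = 33600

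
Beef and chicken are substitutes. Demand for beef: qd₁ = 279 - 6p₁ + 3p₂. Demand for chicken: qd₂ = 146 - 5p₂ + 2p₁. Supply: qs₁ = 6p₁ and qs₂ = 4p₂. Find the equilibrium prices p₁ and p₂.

p₁ = 983/34, p₂ = 385/17

Market 1: 279 - 6p₁ + 3p₂ = 6p₁ → 12p₁ - 3p₂ = 279.
Market 2: 9p₂ - 2p₁ = 146.
Eliminating p₂: 9×(1) + 3×(2) gives 102p₁ = 2949, so p₁ = 983/34.
Back-substitute into (2): p₂ = (146 + 2×983/34) / 9 = 385/17.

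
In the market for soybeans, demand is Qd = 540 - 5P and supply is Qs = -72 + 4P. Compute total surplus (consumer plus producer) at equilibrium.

Total surplus = 9000

Equilibrium: 540 - 5P = -72 + 4P gives P* = 68, Q* = 200.
Demand choke price: P = 108; supply starts at P = 18.
CS = ½(108 − 68)(200) = 4000; PS = ½(68 − 18)(200) = 5000.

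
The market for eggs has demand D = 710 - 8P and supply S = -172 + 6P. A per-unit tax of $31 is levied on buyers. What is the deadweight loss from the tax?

Deadweight loss = 11532/7

Pre-tax equilibrium: P* = 63, Q* = 206.
Tax on buyers shifts demand to D = 710 − 8(P + 31) = 462 - 8P.
462 - 8P = -172 + 6P gives seller price Ps = 317/7; buyers pay Pb = 317/7 + 31 = 534/7.
New quantity: Q = 710 − 8(534/7) = 698/7.
DWL = ½ × 31 × (206 − 698/7) = 11532/7.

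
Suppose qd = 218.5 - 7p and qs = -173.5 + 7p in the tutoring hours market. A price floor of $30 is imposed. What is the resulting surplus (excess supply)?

Equilibrium price would be p* = 28, so the floor at 30 binds.
At p = 30: qd = 8.5, qs = 36.5.
Surplus = 36.5 − 8.5 = 28.

Surplus = 28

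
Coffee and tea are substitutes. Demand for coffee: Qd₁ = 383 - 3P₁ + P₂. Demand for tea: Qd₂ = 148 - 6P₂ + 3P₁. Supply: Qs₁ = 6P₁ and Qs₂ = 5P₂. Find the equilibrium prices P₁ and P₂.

P₁ = 4361/96, P₂ = 25.84375

Market 1: 383 - 3P₁ + P₂ = 6P₁ → 9P₁ - P₂ = 383.
Market 2: 11P₂ - 3P₁ = 148.
Eliminating P₂: 11×(1) + 1×(2) gives 96P₁ = 4361, so P₁ = 4361/96.
Back-substitute into (2): P₂ = (148 + 3×4361/96) / 11 = 25.84375.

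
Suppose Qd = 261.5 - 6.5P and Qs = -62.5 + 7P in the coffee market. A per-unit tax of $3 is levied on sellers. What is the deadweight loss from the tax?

Deadweight loss = 91/6

Pre-tax equilibrium: P* = 24, Q* = 105.5.
Tax on sellers shifts supply to Qs = -62.5 + 7(P − 3) = -83.5 + 7P.
261.5 - 6.5P = -83.5 + 7P gives buyer price Pb = 230/9; sellers receive Ps = 230/9 − 3 = 203/9.
New quantity: Q = 261.5 − 6.5(230/9) = 1717/18.
DWL = ½ × 3 × (105.5 − 1717/18) = 91/6.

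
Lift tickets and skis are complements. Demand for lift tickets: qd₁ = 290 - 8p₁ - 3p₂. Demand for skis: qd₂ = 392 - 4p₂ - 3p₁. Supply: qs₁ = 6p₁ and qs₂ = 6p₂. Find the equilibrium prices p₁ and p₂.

Market 1: 290 - 8p₁ - 3p₂ = 6p₁ → 14p₁ + 3p₂ = 290.
Market 2: 10p₂ + 3p₁ = 392.
Eliminating p₂: 10×(1) − 3×(2) gives 131p₁ = 1724, so p₁ = 1724/131.
Back-substitute into (2): p₂ = (392 − 3×1724/131) / 10 = 4618/131.

p₁ = 1724/131, p₂ = 4618/131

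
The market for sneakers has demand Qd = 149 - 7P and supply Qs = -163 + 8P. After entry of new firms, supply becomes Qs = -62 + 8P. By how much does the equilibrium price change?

ΔP = -101/15

Original equilibrium: P* = 20.8, Q* = 3.4.
New equilibrium: 149 - 7P = -62 + 8P, so 211 = 15P and P' = 211/15; Q' = 149 − 7(211/15) = 758/15.
Change in price: 211/15 − 20.8 = -101/15.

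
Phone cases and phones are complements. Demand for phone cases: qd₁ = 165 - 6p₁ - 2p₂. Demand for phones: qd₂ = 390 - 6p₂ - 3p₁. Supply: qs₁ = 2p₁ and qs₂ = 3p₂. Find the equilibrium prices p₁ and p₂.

p₁ = 235/22, p₂ = 875/22

Market 1: 165 - 6p₁ - 2p₂ = 2p₁ → 8p₁ + 2p₂ = 165.
Market 2: 9p₂ + 3p₁ = 390.
Eliminating p₂: 9×(1) − 2×(2) gives 66p₁ = 705, so p₁ = 235/22.
Back-substitute into (2): p₂ = (390 − 3×235/22) / 9 = 875/22.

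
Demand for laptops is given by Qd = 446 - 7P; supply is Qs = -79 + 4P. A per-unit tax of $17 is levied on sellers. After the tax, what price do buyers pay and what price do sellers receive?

Pre-tax equilibrium: P* = 525/11, Q* = 1231/11.
Tax on sellers shifts supply to Qs = -79 + 4(P − 17) = -147 + 4P.
446 - 7P = -147 + 4P gives buyer price Pb = 593/11; sellers receive Ps = 593/11 − 17 = 406/11.
New quantity: Q = 446 − 7(593/11) = 755/11.

Buyers pay 593/11, sellers receive 406/11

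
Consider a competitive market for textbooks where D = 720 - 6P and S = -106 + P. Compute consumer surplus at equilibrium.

Consumer surplus = 12

Equilibrium: 720 - 6P = -106 + P gives P* = 118, Q* = 12.
Demand choke price (D = 0): P = 120.
CS = ½(120 − 118)(12) = 12.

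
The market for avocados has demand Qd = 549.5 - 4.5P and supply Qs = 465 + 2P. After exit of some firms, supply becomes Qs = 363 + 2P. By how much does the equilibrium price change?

Original equilibrium: P* = 13, Q* = 491.
New equilibrium: 549.5 - 4.5P = 363 + 2P, so 186.5 = 6.5P and P' = 373/13; Q' = 549.5 − 4.5(373/13) = 5465/13.
Change in price: 373/13 − 13 = 204/13.

ΔP = 204/13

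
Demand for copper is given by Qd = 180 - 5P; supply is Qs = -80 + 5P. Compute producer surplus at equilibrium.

Producer surplus = 250

Equilibrium: 180 - 5P = -80 + 5P gives P* = 26, Q* = 50.
Supply starts at P = 16 (where Qs = 0).
PS = ½(26 − 16)(50) = 250.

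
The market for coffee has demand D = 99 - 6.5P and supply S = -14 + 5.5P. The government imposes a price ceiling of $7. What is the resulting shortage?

Equilibrium price would be P* = 113/12, so the ceiling at 7 binds.
At P = 7: D = 99 − 6.5(7) = 53.5, S = -14 + 5.5(7) = 24.5.
Shortage = 53.5 − 24.5 = 29.

Shortage = 29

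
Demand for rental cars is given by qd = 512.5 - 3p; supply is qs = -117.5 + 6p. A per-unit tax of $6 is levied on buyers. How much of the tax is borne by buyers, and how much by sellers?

Pre-tax equilibrium: p* = 70, q* = 302.5.
Tax on buyers shifts demand to qd = 512.5 − 3(p + 6) = 494.5 - 3p.
494.5 - 3p = -117.5 + 6p gives seller price ps = 68; buyers pay pb = 68 + 6 = 74.
New quantity: q = 512.5 − 3(74) = 290.5.
Buyer burden = 74 − 70 = 4; seller burden = 70 − 68 = 2.

Buyers bear $4, sellers bear $2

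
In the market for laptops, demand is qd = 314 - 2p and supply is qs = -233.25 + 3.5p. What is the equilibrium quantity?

q* = 115

Set qd = qs: 314 - 2p = -233.25 + 3.5p.
547.25 = 5.5p, so p* = 99.5.
q* = 314 − 2(99.5) = 115.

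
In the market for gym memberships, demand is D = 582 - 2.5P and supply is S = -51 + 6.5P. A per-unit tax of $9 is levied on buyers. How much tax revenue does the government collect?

Pre-tax equilibrium: P* = 211/3, Q* = 2437/6.
Tax on buyers shifts demand to D = 582 − 2.5(P + 9) = 559.5 - 2.5P.
559.5 - 2.5P = -51 + 6.5P gives seller price Ps = 407/6; buyers pay Pb = 407/6 + 9 = 461/6.
New quantity: Q = 582 − 2.5(461/6) = 4679/12.
Revenue = 9 × 4679/12 = 3509.25.

Tax revenue = 3509.25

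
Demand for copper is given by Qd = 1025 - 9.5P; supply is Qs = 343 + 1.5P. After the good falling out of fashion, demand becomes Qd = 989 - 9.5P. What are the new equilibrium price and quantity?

P' = 646/11, Q' = 4742/11

Original equilibrium: P* = 62, Q* = 436.
New equilibrium: 989 - 9.5P = 343 + 1.5P, so 646 = 11P and P' = 646/11; Q' = 989 − 9.5(646/11) = 4742/11.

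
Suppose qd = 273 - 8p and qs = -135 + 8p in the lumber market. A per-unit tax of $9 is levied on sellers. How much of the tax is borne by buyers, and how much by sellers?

Buyers bear $4.5, sellers bear $4.5

Pre-tax equilibrium: p* = 25.5, q* = 69.
Tax on sellers shifts supply to qs = -135 + 8(p − 9) = -207 + 8p.
273 - 8p = -207 + 8p gives buyer price pb = 30; sellers receive ps = 30 − 9 = 21.
New quantity: q = 273 − 8(30) = 33.
Buyer burden = 30 − 25.5 = 4.5; seller burden = 25.5 − 21 = 4.5.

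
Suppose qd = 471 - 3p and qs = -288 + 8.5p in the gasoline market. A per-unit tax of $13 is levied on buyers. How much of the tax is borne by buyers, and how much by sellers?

Pre-tax equilibrium: p* = 66, q* = 273.
Tax on buyers shifts demand to qd = 471 − 3(p + 13) = 432 - 3p.
432 - 3p = -288 + 8.5p gives seller price ps = 1440/23; buyers pay pb = 1440/23 + 13 = 1739/23.
New quantity: q = 471 − 3(1739/23) = 5616/23.
Buyer burden = 1739/23 − 66 = 221/23; seller burden = 66 − 1440/23 = 78/23.

Buyers bear 221/23, sellers bear 78/23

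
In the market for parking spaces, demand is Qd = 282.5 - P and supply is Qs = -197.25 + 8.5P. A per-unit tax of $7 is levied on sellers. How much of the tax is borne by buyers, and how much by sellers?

Pre-tax equilibrium: P* = 50.5, Q* = 232.
Tax on sellers shifts supply to Qs = -197.25 + 8.5(P − 7) = -256.75 + 8.5P.
282.5 - P = -256.75 + 8.5P gives buyer price Pb = 2157/38; sellers receive Ps = 2157/38 − 7 = 1891/38.
New quantity: Q = 282.5 − 1(2157/38) = 4289/19.
Buyer burden = 2157/38 − 50.5 = 119/19; seller burden = 50.5 − 1891/38 = 14/19.

Buyers bear 119/19, sellers bear 14/19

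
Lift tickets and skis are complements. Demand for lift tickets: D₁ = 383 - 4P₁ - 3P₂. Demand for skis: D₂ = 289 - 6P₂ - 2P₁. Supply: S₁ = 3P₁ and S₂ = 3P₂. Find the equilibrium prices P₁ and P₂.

Market 1: 383 - 4P₁ - 3P₂ = 3P₁ → 7P₁ + 3P₂ = 383.
Market 2: 9P₂ + 2P₁ = 289.
Eliminating P₂: 9×(1) − 3×(2) gives 57P₁ = 2580, so P₁ = 860/19.
Back-substitute into (2): P₂ = (289 − 2×860/19) / 9 = 419/19.

P₁ = 860/19, P₂ = 419/19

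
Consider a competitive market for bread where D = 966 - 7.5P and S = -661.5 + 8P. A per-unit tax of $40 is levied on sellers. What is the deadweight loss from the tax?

Deadweight loss = 96000/31

Pre-tax equilibrium: P* = 105, Q* = 178.5.
Tax on sellers shifts supply to S = -661.5 + 8(P − 40) = -981.5 + 8P.
966 - 7.5P = -981.5 + 8P gives buyer price Pb = 3895/31; sellers receive Ps = 3895/31 − 40 = 2655/31.
New quantity: Q = 966 − 7.5(3895/31) = 1467/62.
DWL = ½ × 40 × (178.5 − 1467/62) = 96000/31.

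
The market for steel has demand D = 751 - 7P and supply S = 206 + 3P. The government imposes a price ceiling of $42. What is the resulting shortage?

Shortage = 125

Equilibrium price would be P* = 54.5, so the ceiling at 42 binds.
At P = 42: D = 751 − 7(42) = 457, S = 206 + 3(42) = 332.
Shortage = 457 − 332 = 125.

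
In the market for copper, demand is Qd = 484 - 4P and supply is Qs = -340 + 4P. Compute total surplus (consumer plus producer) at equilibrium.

Equilibrium: 484 - 4P = -340 + 4P gives P* = 103, Q* = 72.
Demand choke price: P = 121; supply starts at P = 85.
CS = ½(121 − 103)(72) = 648; PS = ½(103 − 85)(72) = 648.

Total surplus = 1296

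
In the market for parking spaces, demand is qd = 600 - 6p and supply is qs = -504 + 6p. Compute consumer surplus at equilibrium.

Consumer surplus = 192

Equilibrium: 600 - 6p = -504 + 6p gives p* = 92, q* = 48.
Demand choke price (qd = 0): p = 100.
CS = ½(100 − 92)(48) = 192.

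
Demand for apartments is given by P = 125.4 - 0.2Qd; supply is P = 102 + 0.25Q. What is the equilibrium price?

Set the two price expressions equal: 125.4 - 0.2Q = 102 + 0.25Q.
23.4 = 0.45Q, so Q* = 52.
P* = 125.4 − (0.2)(52) = 115.

P* = 115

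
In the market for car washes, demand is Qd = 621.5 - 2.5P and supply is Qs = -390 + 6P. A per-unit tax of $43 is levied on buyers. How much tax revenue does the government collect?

Tax revenue = 181374/17

Pre-tax equilibrium: P* = 119, Q* = 324.
Tax on buyers shifts demand to Qd = 621.5 − 2.5(P + 43) = 514 - 2.5P.
514 - 2.5P = -390 + 6P gives seller price Ps = 1808/17; buyers pay Pb = 1808/17 + 43 = 2539/17.
New quantity: Q = 621.5 − 2.5(2539/17) = 4218/17.
Revenue = 43 × 4218/17 = 181374/17.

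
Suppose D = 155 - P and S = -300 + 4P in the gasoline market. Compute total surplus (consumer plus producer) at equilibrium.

Equilibrium: 155 - P = -300 + 4P gives P* = 91, Q* = 64.
Demand choke price: P = 155; supply starts at P = 75.
CS = ½(155 − 91)(64) = 2048; PS = ½(91 − 75)(64) = 512.

Total surplus = 2560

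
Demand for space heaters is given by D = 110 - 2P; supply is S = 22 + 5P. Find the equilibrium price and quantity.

Set D = S: 110 - 2P = 22 + 5P.
88 = 7P, so P* = 88/7.
Q* = 110 − 2(88/7) = 594/7.

P* = 88/7, Q* = 594/7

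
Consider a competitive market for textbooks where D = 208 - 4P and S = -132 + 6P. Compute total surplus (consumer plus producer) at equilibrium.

Equilibrium: 208 - 4P = -132 + 6P gives P* = 34, Q* = 72.
Demand choke price: P = 52; supply starts at P = 22.
CS = ½(52 − 34)(72) = 648; PS = ½(34 − 22)(72) = 432.

Total surplus = 1080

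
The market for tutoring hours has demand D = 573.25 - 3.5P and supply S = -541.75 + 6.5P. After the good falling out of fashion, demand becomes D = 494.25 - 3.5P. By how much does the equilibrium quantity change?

ΔQ = -51.35

Original equilibrium: P* = 111.5, Q* = 183.
New equilibrium: 494.25 - 3.5P = -541.75 + 6.5P, so 1036 = 10P and P' = 103.6; Q' = 494.25 − 3.5(103.6) = 131.65.
Change in quantity: 131.65 − 183 = -51.35.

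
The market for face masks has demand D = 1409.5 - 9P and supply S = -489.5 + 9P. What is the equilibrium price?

P* = 105.5

Set D = S: 1409.5 - 9P = -489.5 + 9P.
1899 = 18P, so P* = 105.5.
Q* = 1409.5 − 9(105.5) = 460.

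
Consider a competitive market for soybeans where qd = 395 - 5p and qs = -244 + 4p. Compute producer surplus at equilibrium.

Equilibrium: 395 - 5p = -244 + 4p gives p* = 71, q* = 40.
Supply starts at p = 61 (where qs = 0).
PS = ½(71 − 61)(40) = 200.

Producer surplus = 200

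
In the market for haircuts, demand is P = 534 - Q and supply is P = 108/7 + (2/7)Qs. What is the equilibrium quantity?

Q* = 1210/3

Set the two price expressions equal: 534 - Q = 108/7 + (2/7)Q.
3630/7 = (9/7)Q, so Q* = 1210/3.
P* = 534 − (1)(1210/3) = 392/3.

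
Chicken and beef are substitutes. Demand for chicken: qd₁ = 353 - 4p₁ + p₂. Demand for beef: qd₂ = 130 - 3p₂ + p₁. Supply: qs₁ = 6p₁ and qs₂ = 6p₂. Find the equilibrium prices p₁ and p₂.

Market 1: 353 - 4p₁ + p₂ = 6p₁ → 10p₁ - p₂ = 353.
Market 2: 9p₂ - p₁ = 130.
Eliminating p₂: 9×(1) + 1×(2) gives 89p₁ = 3307, so p₁ = 3307/89.
Back-substitute into (2): p₂ = (130 + 1×3307/89) / 9 = 1653/89.

p₁ = 3307/89, p₂ = 1653/89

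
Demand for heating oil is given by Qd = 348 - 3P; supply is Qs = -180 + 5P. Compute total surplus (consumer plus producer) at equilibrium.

Equilibrium: 348 - 3P = -180 + 5P gives P* = 66, Q* = 150.
Demand choke price: P = 116; supply starts at P = 36.
CS = ½(116 − 66)(150) = 3750; PS = ½(66 − 36)(150) = 2250.

Total surplus = 6000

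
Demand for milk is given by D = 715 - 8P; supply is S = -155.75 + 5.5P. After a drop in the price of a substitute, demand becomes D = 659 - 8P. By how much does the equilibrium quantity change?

Original equilibrium: P* = 64.5, Q* = 199.
New equilibrium: 659 - 8P = -155.75 + 5.5P, so 814.75 = 13.5P and P' = 3259/54; Q' = 659 − 8(3259/54) = 4757/27.
Change in quantity: 4757/27 − 199 = -616/27.

ΔQ = -616/27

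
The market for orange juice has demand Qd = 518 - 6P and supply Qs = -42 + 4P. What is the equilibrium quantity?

Set Qd = Qs: 518 - 6P = -42 + 4P.
560 = 10P, so P* = 56.
Q* = 518 − 6(56) = 182.

Q* = 182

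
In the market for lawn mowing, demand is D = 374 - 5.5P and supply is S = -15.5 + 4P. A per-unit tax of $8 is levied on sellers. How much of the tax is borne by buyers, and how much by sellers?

Pre-tax equilibrium: P* = 41, Q* = 148.5.
Tax on sellers shifts supply to S = -15.5 + 4(P − 8) = -47.5 + 4P.
374 - 5.5P = -47.5 + 4P gives buyer price Pb = 843/19; sellers receive Ps = 843/19 − 8 = 691/19.
New quantity: Q = 374 − 5.5(843/19) = 4939/38.
Buyer burden = 843/19 − 41 = 64/19; seller burden = 41 − 691/19 = 88/19.

Buyers bear 64/19, sellers bear 88/19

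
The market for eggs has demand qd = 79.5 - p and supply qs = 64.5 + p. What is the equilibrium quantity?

Set qd = qs: 79.5 - p = 64.5 + p.
15 = 2p, so p* = 7.5.
q* = 79.5 − 1(7.5) = 72.

q* = 72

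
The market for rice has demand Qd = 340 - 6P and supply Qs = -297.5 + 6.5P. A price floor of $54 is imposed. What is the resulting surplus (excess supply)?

Equilibrium price would be P* = 51, so the floor at 54 binds.
At P = 54: Qd = 16, Qs = 53.5.
Surplus = 53.5 − 16 = 37.5.

Surplus = 37.5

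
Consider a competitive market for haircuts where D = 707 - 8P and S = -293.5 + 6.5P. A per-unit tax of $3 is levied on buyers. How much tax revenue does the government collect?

Tax revenue = 12549/29

Pre-tax equilibrium: P* = 69, Q* = 155.
Tax on buyers shifts demand to D = 707 − 8(P + 3) = 683 - 8P.
683 - 8P = -293.5 + 6.5P gives seller price Ps = 1953/29; buyers pay Pb = 1953/29 + 3 = 2040/29.
New quantity: Q = 707 − 8(2040/29) = 4183/29.
Revenue = 3 × 4183/29 = 12549/29.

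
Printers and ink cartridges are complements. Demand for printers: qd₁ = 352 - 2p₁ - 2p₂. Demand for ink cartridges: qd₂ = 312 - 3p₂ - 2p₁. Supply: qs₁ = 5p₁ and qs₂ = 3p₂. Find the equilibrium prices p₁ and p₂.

Market 1: 352 - 2p₁ - 2p₂ = 5p₁ → 7p₁ + 2p₂ = 352.
Market 2: 6p₂ + 2p₁ = 312.
Eliminating p₂: 6×(1) − 2×(2) gives 38p₁ = 1488, so p₁ = 744/19.
Back-substitute into (2): p₂ = (312 − 2×744/19) / 6 = 740/19.

p₁ = 744/19, p₂ = 740/19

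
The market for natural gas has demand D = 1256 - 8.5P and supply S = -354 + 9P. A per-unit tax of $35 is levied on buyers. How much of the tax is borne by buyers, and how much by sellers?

Buyers bear $18, sellers bear $17

Pre-tax equilibrium: P* = 92, Q* = 474.
Tax on buyers shifts demand to D = 1256 − 8.5(P + 35) = 958.5 - 8.5P.
958.5 - 8.5P = -354 + 9P gives seller price Ps = 75; buyers pay Pb = 75 + 35 = 110.
New quantity: Q = 1256 − 8.5(110) = 321.
Buyer burden = 110 − 92 = 18; seller burden = 92 − 75 = 17.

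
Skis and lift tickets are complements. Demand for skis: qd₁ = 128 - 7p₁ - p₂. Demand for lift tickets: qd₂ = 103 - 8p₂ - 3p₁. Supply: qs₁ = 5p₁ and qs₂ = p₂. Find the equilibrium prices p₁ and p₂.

p₁ = 1049/105, p₂ = 284/35

Market 1: 128 - 7p₁ - p₂ = 5p₁ → 12p₁ + p₂ = 128.
Market 2: 9p₂ + 3p₁ = 103.
Eliminating p₂: 9×(1) − 1×(2) gives 105p₁ = 1049, so p₁ = 1049/105.
Back-substitute into (2): p₂ = (103 − 3×1049/105) / 9 = 284/35.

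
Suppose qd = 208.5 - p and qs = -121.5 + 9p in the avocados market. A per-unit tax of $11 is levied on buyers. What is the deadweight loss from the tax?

Deadweight loss = 54.45

Pre-tax equilibrium: p* = 33, q* = 175.5.
Tax on buyers shifts demand to qd = 208.5 − 1(p + 11) = 197.5 - p.
197.5 - p = -121.5 + 9p gives seller price ps = 31.9; buyers pay pb = 31.9 + 11 = 42.9.
New quantity: q = 208.5 − 1(42.9) = 165.6.
DWL = ½ × 11 × (175.5 − 165.6) = 54.45.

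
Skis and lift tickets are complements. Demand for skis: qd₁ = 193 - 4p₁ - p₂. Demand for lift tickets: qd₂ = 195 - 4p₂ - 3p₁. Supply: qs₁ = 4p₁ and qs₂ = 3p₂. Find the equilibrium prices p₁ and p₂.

p₁ = 1156/53, p₂ = 981/53

Market 1: 193 - 4p₁ - p₂ = 4p₁ → 8p₁ + p₂ = 193.
Market 2: 7p₂ + 3p₁ = 195.
Eliminating p₂: 7×(1) − 1×(2) gives 53p₁ = 1156, so p₁ = 1156/53.
Back-substitute into (2): p₂ = (195 − 3×1156/53) / 7 = 981/53.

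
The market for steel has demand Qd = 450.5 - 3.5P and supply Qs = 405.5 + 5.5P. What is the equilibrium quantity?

Set Qd = Qs: 450.5 - 3.5P = 405.5 + 5.5P.
45 = 9P, so P* = 5.
Q* = 450.5 − 3.5(5) = 433.

Q* = 433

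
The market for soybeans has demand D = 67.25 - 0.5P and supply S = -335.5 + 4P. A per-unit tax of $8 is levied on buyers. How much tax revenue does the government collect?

Pre-tax equilibrium: P* = 89.5, Q* = 22.5.
Tax on buyers shifts demand to D = 67.25 − 0.5(P + 8) = 63.25 - 0.5P.
63.25 - 0.5P = -335.5 + 4P gives seller price Ps = 1595/18; buyers pay Pb = 1595/18 + 8 = 1739/18.
New quantity: Q = 67.25 − 0.5(1739/18) = 341/18.
Revenue = 8 × 341/18 = 1364/9.

Tax revenue = 1364/9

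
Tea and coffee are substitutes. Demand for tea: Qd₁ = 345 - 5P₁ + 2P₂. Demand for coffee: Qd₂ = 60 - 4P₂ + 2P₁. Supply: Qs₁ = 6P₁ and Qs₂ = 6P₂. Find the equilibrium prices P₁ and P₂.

Market 1: 345 - 5P₁ + 2P₂ = 6P₁ → 11P₁ - 2P₂ = 345.
Market 2: 10P₂ - 2P₁ = 60.
Eliminating P₂: 10×(1) + 2×(2) gives 106P₁ = 3570, so P₁ = 1785/53.
Back-substitute into (2): P₂ = (60 + 2×1785/53) / 10 = 675/53.

P₁ = 1785/53, P₂ = 675/53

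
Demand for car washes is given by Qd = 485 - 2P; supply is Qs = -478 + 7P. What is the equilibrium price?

P* = 107

Set Qd = Qs: 485 - 2P = -478 + 7P.
963 = 9P, so P* = 107.
Q* = 485 − 2(107) = 271.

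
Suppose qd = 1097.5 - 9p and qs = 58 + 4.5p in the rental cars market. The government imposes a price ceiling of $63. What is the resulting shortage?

Shortage = 189

Equilibrium price would be p* = 77, so the ceiling at 63 binds.
At p = 63: qd = 1097.5 − 9(63) = 530.5, qs = 58 + 4.5(63) = 341.5.
Shortage = 530.5 − 341.5 = 189.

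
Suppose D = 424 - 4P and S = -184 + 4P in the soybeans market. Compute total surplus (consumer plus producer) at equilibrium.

Total surplus = 3600

Equilibrium: 424 - 4P = -184 + 4P gives P* = 76, Q* = 120.
Demand choke price: P = 106; supply starts at P = 46.
CS = ½(106 − 76)(120) = 1800; PS = ½(76 − 46)(120) = 1800.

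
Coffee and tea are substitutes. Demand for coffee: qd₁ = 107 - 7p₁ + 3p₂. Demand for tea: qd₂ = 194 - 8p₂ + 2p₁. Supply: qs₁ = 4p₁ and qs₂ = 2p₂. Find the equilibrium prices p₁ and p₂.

p₁ = 413/26, p₂ = 587/26

Market 1: 107 - 7p₁ + 3p₂ = 4p₁ → 11p₁ - 3p₂ = 107.
Market 2: 10p₂ - 2p₁ = 194.
Eliminating p₂: 10×(1) + 3×(2) gives 104p₁ = 1652, so p₁ = 413/26.
Back-substitute into (2): p₂ = (194 + 2×413/26) / 10 = 587/26.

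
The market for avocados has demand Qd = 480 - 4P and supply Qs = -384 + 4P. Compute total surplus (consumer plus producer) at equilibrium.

Equilibrium: 480 - 4P = -384 + 4P gives P* = 108, Q* = 48.
Demand choke price: P = 120; supply starts at P = 96.
CS = ½(120 − 108)(48) = 288; PS = ½(108 − 96)(48) = 288.

Total surplus = 576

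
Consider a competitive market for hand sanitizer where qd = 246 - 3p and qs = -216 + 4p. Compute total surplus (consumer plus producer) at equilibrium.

Equilibrium: 246 - 3p = -216 + 4p gives p* = 66, q* = 48.
Demand choke price: p = 82; supply starts at p = 54.
CS = ½(82 − 66)(48) = 384; PS = ½(66 − 54)(48) = 288.

Total surplus = 672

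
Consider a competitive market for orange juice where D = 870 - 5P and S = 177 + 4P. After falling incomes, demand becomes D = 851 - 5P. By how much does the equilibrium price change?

ΔP = -19/9

Original equilibrium: P* = 77, Q* = 485.
New equilibrium: 851 - 5P = 177 + 4P, so 674 = 9P and P' = 674/9; Q' = 851 − 5(674/9) = 4289/9.
Change in price: 674/9 − 77 = -19/9.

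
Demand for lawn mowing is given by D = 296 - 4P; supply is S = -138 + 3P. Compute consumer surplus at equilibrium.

Equilibrium: 296 - 4P = -138 + 3P gives P* = 62, Q* = 48.
Demand choke price (D = 0): P = 74.
CS = ½(74 − 62)(48) = 288.

Consumer surplus = 288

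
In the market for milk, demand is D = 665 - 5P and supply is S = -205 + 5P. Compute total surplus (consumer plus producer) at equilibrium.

Total surplus = 10580

Equilibrium: 665 - 5P = -205 + 5P gives P* = 87, Q* = 230.
Demand choke price: P = 133; supply starts at P = 41.
CS = ½(133 − 87)(230) = 5290; PS = ½(87 − 41)(230) = 5290.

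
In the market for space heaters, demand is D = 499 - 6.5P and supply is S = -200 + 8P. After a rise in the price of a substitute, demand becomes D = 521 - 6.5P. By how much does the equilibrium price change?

Original equilibrium: P* = 1398/29, Q* = 5384/29.
New equilibrium: 521 - 6.5P = -200 + 8P, so 721 = 14.5P and P' = 1442/29; Q' = 521 − 6.5(1442/29) = 5736/29.
Change in price: 1442/29 − 1398/29 = 44/29.

ΔP = 44/29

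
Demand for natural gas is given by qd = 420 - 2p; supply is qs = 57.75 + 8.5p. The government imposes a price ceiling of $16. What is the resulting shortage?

Equilibrium price would be p* = 34.5, so the ceiling at 16 binds.
At p = 16: qd = 420 − 2(16) = 388, qs = 57.75 + 8.5(16) = 193.75.
Shortage = 388 − 193.75 = 194.25.

Shortage = 194.25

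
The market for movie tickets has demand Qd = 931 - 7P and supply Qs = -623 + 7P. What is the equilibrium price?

P* = 111

Set Qd = Qs: 931 - 7P = -623 + 7P.
1554 = 14P, so P* = 111.
Q* = 931 − 7(111) = 154.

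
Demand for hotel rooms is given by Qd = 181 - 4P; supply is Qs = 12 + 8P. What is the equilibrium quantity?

Q* = 374/3

Set Qd = Qs: 181 - 4P = 12 + 8P.
169 = 12P, so P* = 169/12.
Q* = 181 − 4(169/12) = 374/3.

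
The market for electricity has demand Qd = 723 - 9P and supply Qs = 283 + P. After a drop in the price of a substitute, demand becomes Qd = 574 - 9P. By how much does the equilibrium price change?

ΔP = -14.9

Original equilibrium: P* = 44, Q* = 327.
New equilibrium: 574 - 9P = 283 + P, so 291 = 10P and P' = 29.1; Q' = 574 − 9(29.1) = 312.1.
Change in price: 29.1 − 44 = -14.9.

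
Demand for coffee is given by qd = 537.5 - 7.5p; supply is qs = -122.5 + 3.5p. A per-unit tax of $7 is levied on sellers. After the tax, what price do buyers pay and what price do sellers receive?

Buyers pay 1369/22, sellers receive 1215/22

Pre-tax equilibrium: p* = 60, q* = 87.5.
Tax on sellers shifts supply to qs = -122.5 + 3.5(p − 7) = -147 + 3.5p.
537.5 - 7.5p = -147 + 3.5p gives buyer price pb = 1369/22; sellers receive ps = 1369/22 − 7 = 1215/22.
New quantity: q = 537.5 − 7.5(1369/22) = 3115/44.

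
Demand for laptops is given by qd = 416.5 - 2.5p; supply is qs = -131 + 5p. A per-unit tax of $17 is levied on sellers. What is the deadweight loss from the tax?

Pre-tax equilibrium: p* = 73, q* = 234.
Tax on sellers shifts supply to qs = -131 + 5(p − 17) = -216 + 5p.
416.5 - 2.5p = -216 + 5p gives buyer price pb = 253/3; sellers receive ps = 253/3 − 17 = 202/3.
New quantity: q = 416.5 − 2.5(253/3) = 617/3.
DWL = ½ × 17 × (234 − 617/3) = 1445/6.

Deadweight loss = 1445/6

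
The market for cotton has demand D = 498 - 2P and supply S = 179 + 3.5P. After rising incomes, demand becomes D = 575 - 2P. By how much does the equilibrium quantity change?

Original equilibrium: P* = 58, Q* = 382.
New equilibrium: 575 - 2P = 179 + 3.5P, so 396 = 5.5P and P' = 72; Q' = 575 − 2(72) = 431.
Change in quantity: 431 − 382 = 49.

ΔQ = 49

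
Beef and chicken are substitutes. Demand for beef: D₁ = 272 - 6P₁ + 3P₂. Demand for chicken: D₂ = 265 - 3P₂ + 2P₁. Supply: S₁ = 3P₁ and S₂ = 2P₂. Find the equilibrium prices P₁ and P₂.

Market 1: 272 - 6P₁ + 3P₂ = 3P₁ → 9P₁ - 3P₂ = 272.
Market 2: 5P₂ - 2P₁ = 265.
Eliminating P₂: 5×(1) + 3×(2) gives 39P₁ = 2155, so P₁ = 2155/39.
Back-substitute into (2): P₂ = (265 + 2×2155/39) / 5 = 2929/39.

P₁ = 2155/39, P₂ = 2929/39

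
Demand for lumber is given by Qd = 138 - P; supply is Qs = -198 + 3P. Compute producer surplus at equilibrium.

Producer surplus = 486

Equilibrium: 138 - P = -198 + 3P gives P* = 84, Q* = 54.
Supply starts at P = 66 (where Qs = 0).
PS = ½(84 − 66)(54) = 486.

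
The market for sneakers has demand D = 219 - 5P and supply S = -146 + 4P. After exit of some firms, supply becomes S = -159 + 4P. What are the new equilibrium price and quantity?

Original equilibrium: P* = 365/9, Q* = 146/9.
New equilibrium: 219 - 5P = -159 + 4P, so 378 = 9P and P' = 42; Q' = 219 − 5(42) = 9.

P' = 42, Q' = 9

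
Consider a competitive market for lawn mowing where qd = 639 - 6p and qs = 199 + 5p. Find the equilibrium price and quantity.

Set qd = qs: 639 - 6p = 199 + 5p.
440 = 11p, so p* = 40.
q* = 639 − 6(40) = 399.

p* = 40, q* = 399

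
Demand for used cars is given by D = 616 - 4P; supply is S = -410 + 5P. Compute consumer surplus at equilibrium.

Equilibrium: 616 - 4P = -410 + 5P gives P* = 114, Q* = 160.
Demand choke price (D = 0): P = 154.
CS = ½(154 − 114)(160) = 3200.

Consumer surplus = 3200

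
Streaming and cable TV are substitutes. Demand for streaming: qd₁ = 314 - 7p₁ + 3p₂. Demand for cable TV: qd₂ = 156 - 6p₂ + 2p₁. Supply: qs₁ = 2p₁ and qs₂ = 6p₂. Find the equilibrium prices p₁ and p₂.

Market 1: 314 - 7p₁ + 3p₂ = 2p₁ → 9p₁ - 3p₂ = 314.
Market 2: 12p₂ - 2p₁ = 156.
Eliminating p₂: 12×(1) + 3×(2) gives 102p₁ = 4236, so p₁ = 706/17.
Back-substitute into (2): p₂ = (156 + 2×706/17) / 12 = 1016/51.

p₁ = 706/17, p₂ = 1016/51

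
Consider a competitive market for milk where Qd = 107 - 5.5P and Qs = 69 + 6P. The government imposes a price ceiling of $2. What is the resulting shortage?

Equilibrium price would be P* = 76/23, so the ceiling at 2 binds.
At P = 2: Qd = 107 − 5.5(2) = 96, Qs = 69 + 6(2) = 81.
Shortage = 96 − 81 = 15.

Shortage = 15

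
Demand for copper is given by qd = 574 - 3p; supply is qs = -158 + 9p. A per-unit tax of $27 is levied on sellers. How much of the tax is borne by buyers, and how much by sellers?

Buyers bear $20.25, sellers bear $6.75

Pre-tax equilibrium: p* = 61, q* = 391.
Tax on sellers shifts supply to qs = -158 + 9(p − 27) = -401 + 9p.
574 - 3p = -401 + 9p gives buyer price pb = 81.25; sellers receive ps = 81.25 − 27 = 54.25.
New quantity: q = 574 − 3(81.25) = 330.25.
Buyer burden = 81.25 − 61 = 20.25; seller burden = 61 − 54.25 = 6.75.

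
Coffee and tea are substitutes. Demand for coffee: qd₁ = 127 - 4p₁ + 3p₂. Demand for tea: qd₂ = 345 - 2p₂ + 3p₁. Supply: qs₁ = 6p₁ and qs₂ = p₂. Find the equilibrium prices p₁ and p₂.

p₁ = 472/7, p₂ = 1277/7

Market 1: 127 - 4p₁ + 3p₂ = 6p₁ → 10p₁ - 3p₂ = 127.
Market 2: 3p₂ - 3p₁ = 345.
Eliminating p₂: 3×(1) + 3×(2) gives 21p₁ = 1416, so p₁ = 472/7.
Back-substitute into (2): p₂ = (345 + 3×472/7) / 3 = 1277/7.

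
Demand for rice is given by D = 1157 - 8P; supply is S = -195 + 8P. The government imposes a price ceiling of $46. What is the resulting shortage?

Equilibrium price would be P* = 84.5, so the ceiling at 46 binds.
At P = 46: D = 1157 − 8(46) = 789, S = -195 + 8(46) = 173.
Shortage = 789 − 173 = 616.

Shortage = 616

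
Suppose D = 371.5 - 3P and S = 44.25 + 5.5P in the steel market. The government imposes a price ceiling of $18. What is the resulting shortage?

Shortage = 174.25

Equilibrium price would be P* = 38.5, so the ceiling at 18 binds.
At P = 18: D = 371.5 − 3(18) = 317.5, S = 44.25 + 5.5(18) = 143.25.
Shortage = 317.5 − 143.25 = 174.25.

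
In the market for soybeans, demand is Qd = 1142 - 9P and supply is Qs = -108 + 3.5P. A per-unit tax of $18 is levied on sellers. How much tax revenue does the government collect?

Tax revenue = 3539.52

Pre-tax equilibrium: P* = 100, Q* = 242.
Tax on sellers shifts supply to Qs = -108 + 3.5(P − 18) = -171 + 3.5P.
1142 - 9P = -171 + 3.5P gives buyer price Pb = 105.04; sellers receive Ps = 105.04 − 18 = 87.04.
New quantity: Q = 1142 − 9(105.04) = 196.64.
Revenue = 18 × 196.64 = 3539.52.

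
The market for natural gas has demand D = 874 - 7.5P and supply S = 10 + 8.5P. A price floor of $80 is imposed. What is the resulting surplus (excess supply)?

Surplus = 416

Equilibrium price would be P* = 54, so the floor at 80 binds.
At P = 80: D = 274, S = 690.
Surplus = 690 − 274 = 416.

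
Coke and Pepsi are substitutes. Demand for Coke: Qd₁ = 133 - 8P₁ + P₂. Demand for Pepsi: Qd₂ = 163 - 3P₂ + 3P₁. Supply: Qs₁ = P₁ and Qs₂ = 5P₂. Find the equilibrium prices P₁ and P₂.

Market 1: 133 - 8P₁ + P₂ = P₁ → 9P₁ - P₂ = 133.
Market 2: 8P₂ - 3P₁ = 163.
Eliminating P₂: 8×(1) + 1×(2) gives 69P₁ = 1227, so P₁ = 409/23.
Back-substitute into (2): P₂ = (163 + 3×409/23) / 8 = 622/23.

P₁ = 409/23, P₂ = 622/23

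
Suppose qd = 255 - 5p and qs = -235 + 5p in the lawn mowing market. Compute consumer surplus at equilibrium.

Equilibrium: 255 - 5p = -235 + 5p gives p* = 49, q* = 10.
Demand choke price (qd = 0): p = 51.
CS = ½(51 − 49)(10) = 10.

Consumer surplus = 10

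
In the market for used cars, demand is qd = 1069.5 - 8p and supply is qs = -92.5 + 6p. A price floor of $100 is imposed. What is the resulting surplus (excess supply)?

Equilibrium price would be p* = 83, so the floor at 100 binds.
At p = 100: qd = 269.5, qs = 507.5.
Surplus = 507.5 − 269.5 = 238.

Surplus = 238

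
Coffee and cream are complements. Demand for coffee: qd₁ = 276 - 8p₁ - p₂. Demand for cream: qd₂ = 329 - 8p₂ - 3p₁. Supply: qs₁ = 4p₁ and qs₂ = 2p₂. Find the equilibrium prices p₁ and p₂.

Market 1: 276 - 8p₁ - p₂ = 4p₁ → 12p₁ + p₂ = 276.
Market 2: 10p₂ + 3p₁ = 329.
Eliminating p₂: 10×(1) − 1×(2) gives 117p₁ = 2431, so p₁ = 187/9.
Back-substitute into (2): p₂ = (329 − 3×187/9) / 10 = 80/3.

p₁ = 187/9, p₂ = 80/3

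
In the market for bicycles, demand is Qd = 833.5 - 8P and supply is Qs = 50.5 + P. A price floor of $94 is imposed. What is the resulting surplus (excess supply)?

Surplus = 63

Equilibrium price would be P* = 87, so the floor at 94 binds.
At P = 94: Qd = 81.5, Qs = 144.5.
Surplus = 144.5 − 81.5 = 63.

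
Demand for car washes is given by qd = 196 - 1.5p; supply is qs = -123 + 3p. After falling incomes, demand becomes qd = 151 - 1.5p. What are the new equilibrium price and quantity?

Original equilibrium: p* = 638/9, q* = 269/3.
New equilibrium: 151 - 1.5p = -123 + 3p, so 274 = 4.5p and p' = 548/9; q' = 151 − 1.5(548/9) = 179/3.

p' = 548/9, q' = 179/3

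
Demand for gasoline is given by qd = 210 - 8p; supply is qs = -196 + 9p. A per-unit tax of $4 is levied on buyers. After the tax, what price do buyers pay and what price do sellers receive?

Buyers pay $26, sellers receive $22

Pre-tax equilibrium: p* = 406/17, q* = 322/17.
Tax on buyers shifts demand to qd = 210 − 8(p + 4) = 178 - 8p.
178 - 8p = -196 + 9p gives seller price ps = 22; buyers pay pb = 22 + 4 = 26.
New quantity: q = 210 − 8(26) = 2.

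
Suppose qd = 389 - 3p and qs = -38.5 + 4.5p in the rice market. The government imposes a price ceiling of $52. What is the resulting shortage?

Shortage = 37.5

Equilibrium price would be p* = 57, so the ceiling at 52 binds.
At p = 52: qd = 389 − 3(52) = 233, qs = -38.5 + 4.5(52) = 195.5.
Shortage = 233 − 195.5 = 37.5.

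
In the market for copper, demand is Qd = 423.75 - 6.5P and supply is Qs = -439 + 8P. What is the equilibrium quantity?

Set Qd = Qs: 423.75 - 6.5P = -439 + 8P.
862.75 = 14.5P, so P* = 59.5.
Q* = 423.75 − 6.5(59.5) = 37.

Q* = 37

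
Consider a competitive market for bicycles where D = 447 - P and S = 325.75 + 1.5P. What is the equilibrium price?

P* = 48.5

Set D = S: 447 - P = 325.75 + 1.5P.
121.25 = 2.5P, so P* = 48.5.
Q* = 447 − 1(48.5) = 398.5.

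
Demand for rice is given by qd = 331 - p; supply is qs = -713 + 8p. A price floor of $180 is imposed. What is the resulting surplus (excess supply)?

Surplus = 576

Equilibrium price would be p* = 116, so the floor at 180 binds.
At p = 180: qd = 151, qs = 727.
Surplus = 727 − 151 = 576.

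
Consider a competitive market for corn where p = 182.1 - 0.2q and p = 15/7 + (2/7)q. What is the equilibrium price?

p* = 108

Set the two price expressions equal: 182.1 - 0.2q = 15/7 + (2/7)q.
12597/70 = (17/35)q, so q* = 370.5.
p* = 182.1 − (0.2)(370.5) = 108.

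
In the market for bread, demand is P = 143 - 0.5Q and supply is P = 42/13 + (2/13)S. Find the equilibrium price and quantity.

Set the two price expressions equal: 143 - 0.5Q = 42/13 + (2/13)Q.
1817/13 = (17/26)Q, so Q* = 3634/17.
P* = 143 − (0.5)(3634/17) = 614/17.

P* = 614/17, Q* = 3634/17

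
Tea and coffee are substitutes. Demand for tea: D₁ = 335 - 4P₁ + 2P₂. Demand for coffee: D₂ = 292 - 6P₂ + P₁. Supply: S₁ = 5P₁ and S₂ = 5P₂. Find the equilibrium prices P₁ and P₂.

Market 1: 335 - 4P₁ + 2P₂ = 5P₁ → 9P₁ - 2P₂ = 335.
Market 2: 11P₂ - P₁ = 292.
Eliminating P₂: 11×(1) + 2×(2) gives 97P₁ = 4269, so P₁ = 4269/97.
Back-substitute into (2): P₂ = (292 + 1×4269/97) / 11 = 2963/97.

P₁ = 4269/97, P₂ = 2963/97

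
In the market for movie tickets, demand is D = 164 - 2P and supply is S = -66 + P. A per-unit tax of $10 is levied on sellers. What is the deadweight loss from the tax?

Deadweight loss = 100/3

Pre-tax equilibrium: P* = 230/3, Q* = 32/3.
Tax on sellers shifts supply to S = -66 + 1(P − 10) = -76 + P.
164 - 2P = -76 + P gives buyer price Pb = 80; sellers receive Ps = 80 − 10 = 70.
New quantity: Q = 164 − 2(80) = 4.
DWL = ½ × 10 × (32/3 − 4) = 100/3.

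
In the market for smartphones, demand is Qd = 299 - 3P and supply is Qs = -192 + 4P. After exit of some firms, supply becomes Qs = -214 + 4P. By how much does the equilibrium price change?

Original equilibrium: P* = 491/7, Q* = 620/7.
New equilibrium: 299 - 3P = -214 + 4P, so 513 = 7P and P' = 513/7; Q' = 299 − 3(513/7) = 554/7.
Change in price: 513/7 − 491/7 = 22/7.

ΔP = 22/7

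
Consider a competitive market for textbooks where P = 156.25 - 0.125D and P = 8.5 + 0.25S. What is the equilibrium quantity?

Q* = 394

Set the two price expressions equal: 156.25 - 0.125Q = 8.5 + 0.25Q.
147.75 = 0.375Q, so Q* = 394.
P* = 156.25 − (0.125)(394) = 107.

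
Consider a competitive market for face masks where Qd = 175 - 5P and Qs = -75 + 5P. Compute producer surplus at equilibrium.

Equilibrium: 175 - 5P = -75 + 5P gives P* = 25, Q* = 50.
Supply starts at P = 15 (where Qs = 0).
PS = ½(25 − 15)(50) = 250.

Producer surplus = 250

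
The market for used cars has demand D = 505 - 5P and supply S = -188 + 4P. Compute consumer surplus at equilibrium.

Equilibrium: 505 - 5P = -188 + 4P gives P* = 77, Q* = 120.
Demand choke price (D = 0): P = 101.
CS = ½(101 − 77)(120) = 1440.

Consumer surplus = 1440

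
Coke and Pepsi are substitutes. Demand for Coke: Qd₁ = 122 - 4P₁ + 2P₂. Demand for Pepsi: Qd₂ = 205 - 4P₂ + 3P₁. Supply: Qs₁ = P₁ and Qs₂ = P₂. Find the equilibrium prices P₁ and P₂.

Market 1: 122 - 4P₁ + 2P₂ = P₁ → 5P₁ - 2P₂ = 122.
Market 2: 5P₂ - 3P₁ = 205.
Eliminating P₂: 5×(1) + 2×(2) gives 19P₁ = 1020, so P₁ = 1020/19.
Back-substitute into (2): P₂ = (205 + 3×1020/19) / 5 = 1391/19.

P₁ = 1020/19, P₂ = 1391/19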